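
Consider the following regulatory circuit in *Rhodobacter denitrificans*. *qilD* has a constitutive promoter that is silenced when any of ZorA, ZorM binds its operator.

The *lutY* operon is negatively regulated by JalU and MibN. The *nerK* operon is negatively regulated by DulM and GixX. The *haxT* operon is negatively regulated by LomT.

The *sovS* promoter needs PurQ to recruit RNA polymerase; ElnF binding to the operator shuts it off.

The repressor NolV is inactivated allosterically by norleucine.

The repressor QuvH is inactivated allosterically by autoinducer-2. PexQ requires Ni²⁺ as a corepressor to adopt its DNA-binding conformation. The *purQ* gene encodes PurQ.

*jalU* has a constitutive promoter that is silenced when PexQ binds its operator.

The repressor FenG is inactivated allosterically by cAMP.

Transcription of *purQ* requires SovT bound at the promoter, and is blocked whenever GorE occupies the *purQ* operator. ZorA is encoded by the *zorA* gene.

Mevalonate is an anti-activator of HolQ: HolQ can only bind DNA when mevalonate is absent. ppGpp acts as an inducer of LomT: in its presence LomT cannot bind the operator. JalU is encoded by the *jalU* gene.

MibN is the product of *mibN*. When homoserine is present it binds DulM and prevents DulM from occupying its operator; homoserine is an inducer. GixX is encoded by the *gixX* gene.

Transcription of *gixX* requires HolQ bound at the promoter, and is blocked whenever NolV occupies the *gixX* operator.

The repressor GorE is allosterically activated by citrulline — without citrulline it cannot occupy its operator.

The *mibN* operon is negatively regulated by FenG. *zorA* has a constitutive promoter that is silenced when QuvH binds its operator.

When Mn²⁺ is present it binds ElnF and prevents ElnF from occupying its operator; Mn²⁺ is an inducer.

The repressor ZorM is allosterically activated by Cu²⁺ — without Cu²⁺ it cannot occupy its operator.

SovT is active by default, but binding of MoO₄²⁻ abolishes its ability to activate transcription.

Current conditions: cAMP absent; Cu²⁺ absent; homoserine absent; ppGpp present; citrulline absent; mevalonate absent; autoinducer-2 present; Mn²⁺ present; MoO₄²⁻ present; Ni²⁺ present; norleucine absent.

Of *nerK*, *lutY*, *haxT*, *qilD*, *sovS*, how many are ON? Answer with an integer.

2

Homoserine is absent, so DulM is active.
Norleucine is absent, so NolV is active.
Mevalonate is absent, so HolQ is active.
With repressor NolV bound, *gixX* is not transcribed.
So GixX is not produced.
With repressor DulM bound, *nerK* is not transcribed.
→ *nerK* is OFF.
Ni²⁺ is present, so PexQ is active.
With repressor PexQ bound, *jalU* is not transcribed.
So JalU is not produced.
cAMP is absent, so FenG is active.
With repressor FenG bound, *mibN* is not transcribed.
So MibN is not produced.
With no repressor bound, *lutY* is transcribed.
→ *lutY* is ON.
ppGpp is present, so LomT is inactive.
With no repressor bound, *haxT* is transcribed.
→ *haxT* is ON.
Autoinducer-2 is present, so QuvH is inactive.
With no repressor bound, *zorA* is transcribed.
So ZorA is produced and active.
Cu²⁺ is absent, so ZorM is inactive.
With repressor ZorA bound, *qilD* is not transcribed.
→ *qilD* is OFF.
Mn²⁺ is present, so ElnF is inactive.
MoO₄²⁻ is present, so SovT is inactive.
Citrulline is absent, so GorE is inactive.
Required activator SovT is absent, so *purQ* is not transcribed.
So PurQ is not produced.
Required activator PurQ is absent, so *sovS* is not transcribed.
→ *sovS* is OFF.
2 of the 5 genes are transcribed.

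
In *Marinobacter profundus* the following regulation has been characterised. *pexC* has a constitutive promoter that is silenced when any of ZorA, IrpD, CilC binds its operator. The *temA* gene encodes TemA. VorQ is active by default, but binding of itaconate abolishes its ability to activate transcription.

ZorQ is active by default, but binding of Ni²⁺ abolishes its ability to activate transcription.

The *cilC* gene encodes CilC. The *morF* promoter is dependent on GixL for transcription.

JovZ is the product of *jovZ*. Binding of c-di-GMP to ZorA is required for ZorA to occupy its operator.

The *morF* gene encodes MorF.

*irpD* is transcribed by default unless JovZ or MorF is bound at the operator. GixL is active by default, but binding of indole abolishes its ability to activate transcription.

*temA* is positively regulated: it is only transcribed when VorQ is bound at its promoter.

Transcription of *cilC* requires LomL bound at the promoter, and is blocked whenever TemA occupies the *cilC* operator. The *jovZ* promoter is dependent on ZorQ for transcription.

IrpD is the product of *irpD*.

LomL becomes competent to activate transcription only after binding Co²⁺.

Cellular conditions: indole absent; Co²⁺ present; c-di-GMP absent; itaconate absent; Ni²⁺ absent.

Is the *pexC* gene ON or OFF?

ON

c-di-GMP is absent, so ZorA is inactive.
Ni²⁺ is absent, so ZorQ is active.
No repressor is bound and ZorQ is active, so *jovZ* is transcribed.
So JovZ is produced and active.
Indole is absent, so GixL is active.
No repressor is bound and GixL is active, so *morF* is transcribed.
So MorF is produced and active.
With repressor JovZ bound, *irpD* is not transcribed.
So IrpD is not produced.
Co²⁺ is present, so LomL is active.
Itaconate is absent, so VorQ is active.
No repressor is bound and VorQ is active, so *temA* is transcribed.
So TemA is produced and active.
With repressor TemA bound, *cilC* is not transcribed.
So CilC is not produced.
With no repressor bound, *pexC* is transcribed.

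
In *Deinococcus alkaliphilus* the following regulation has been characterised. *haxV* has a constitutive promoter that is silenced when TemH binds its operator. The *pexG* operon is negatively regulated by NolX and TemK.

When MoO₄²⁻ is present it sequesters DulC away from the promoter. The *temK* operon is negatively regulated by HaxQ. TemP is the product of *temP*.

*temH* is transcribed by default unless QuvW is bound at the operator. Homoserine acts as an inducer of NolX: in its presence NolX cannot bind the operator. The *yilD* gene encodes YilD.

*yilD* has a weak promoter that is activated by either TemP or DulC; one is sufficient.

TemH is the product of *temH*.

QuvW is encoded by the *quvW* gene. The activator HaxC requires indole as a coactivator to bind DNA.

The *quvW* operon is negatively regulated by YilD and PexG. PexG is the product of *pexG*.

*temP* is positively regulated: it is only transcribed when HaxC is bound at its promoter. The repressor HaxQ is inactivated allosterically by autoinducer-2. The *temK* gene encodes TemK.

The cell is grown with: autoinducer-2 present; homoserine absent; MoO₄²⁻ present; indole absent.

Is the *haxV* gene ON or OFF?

ON

Indole is absent, so HaxC is inactive.
Required activator HaxC is absent, so *temP* is not transcribed.
So TemP is not produced.
MoO₄²⁻ is present, so DulC is inactive.
No activator is available at the *yilD* promoter, so *yilD* is not transcribed.
So YilD is not produced.
Homoserine is absent, so NolX is active.
Autoinducer-2 is present, so HaxQ is inactive.
With no repressor bound, *temK* is transcribed.
So TemK is produced and active.
With repressor NolX bound, *pexG* is not transcribed.
So PexG is not produced.
With no repressor bound, *quvW* is transcribed.
So QuvW is produced and active.
With repressor QuvW bound, *temH* is not transcribed.
So TemH is not produced.
With no repressor bound, *haxV* is transcribed.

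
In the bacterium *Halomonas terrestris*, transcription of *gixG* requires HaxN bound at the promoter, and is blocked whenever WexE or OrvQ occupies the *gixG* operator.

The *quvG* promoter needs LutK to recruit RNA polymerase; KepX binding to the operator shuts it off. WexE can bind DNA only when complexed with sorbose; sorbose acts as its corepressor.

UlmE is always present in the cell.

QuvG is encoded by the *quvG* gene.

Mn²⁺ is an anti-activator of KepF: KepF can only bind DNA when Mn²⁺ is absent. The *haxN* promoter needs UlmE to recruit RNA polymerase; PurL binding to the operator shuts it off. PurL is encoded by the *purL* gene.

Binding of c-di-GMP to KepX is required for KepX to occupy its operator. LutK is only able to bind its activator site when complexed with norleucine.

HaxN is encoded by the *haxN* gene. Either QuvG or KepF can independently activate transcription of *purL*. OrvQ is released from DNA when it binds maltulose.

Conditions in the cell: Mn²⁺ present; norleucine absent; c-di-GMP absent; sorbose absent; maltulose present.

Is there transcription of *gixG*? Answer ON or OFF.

Sorbose is absent, so WexE is inactive.
Maltulose is present, so OrvQ is inactive.
UlmE is produced constitutively and is active.
c-di-GMP is absent, so KepX is inactive.
Norleucine is absent, so LutK is inactive.
Required activator LutK is absent, so *quvG* is not transcribed.
So QuvG is not produced.
Mn²⁺ is present, so KepF is inactive.
No activator is available at the *purL* promoter, so *purL* is not transcribed.
So PurL is not produced.
No repressor is bound and UlmE is active, so *haxN* is transcribed.
So HaxN is produced and active.
No repressor is bound and HaxN is active, so *gixG* is transcribed.

ON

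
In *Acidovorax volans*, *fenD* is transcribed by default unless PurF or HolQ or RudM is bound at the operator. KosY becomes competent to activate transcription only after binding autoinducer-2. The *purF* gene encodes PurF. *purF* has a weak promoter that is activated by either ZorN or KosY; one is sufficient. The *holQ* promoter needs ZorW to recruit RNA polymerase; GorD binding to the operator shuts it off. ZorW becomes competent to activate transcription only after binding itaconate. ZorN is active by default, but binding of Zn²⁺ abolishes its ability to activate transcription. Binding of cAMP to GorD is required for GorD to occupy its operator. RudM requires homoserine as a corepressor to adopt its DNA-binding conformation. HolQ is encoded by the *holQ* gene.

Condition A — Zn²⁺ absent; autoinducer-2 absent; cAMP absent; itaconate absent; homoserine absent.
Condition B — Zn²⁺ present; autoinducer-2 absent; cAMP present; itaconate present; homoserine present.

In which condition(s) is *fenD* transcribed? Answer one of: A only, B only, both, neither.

neither

Condition A:
Zn²⁺ is absent, so ZorN is active.
Autoinducer-2 is absent, so KosY is inactive.
Activator ZorN is present, so *purF* is transcribed.
So PurF is produced and active.
cAMP is absent, so GorD is inactive.
Itaconate is absent, so ZorW is inactive.
Required activator ZorW is absent, so *holQ* is not transcribed.
So HolQ is not produced.
Homoserine is absent, so RudM is inactive.
With repressor PurF bound, *fenD* is not transcribed.
→ *fenD* is OFF in A.
Condition B:
Zn²⁺ is present, so ZorN is inactive.
Autoinducer-2 is absent, so KosY is inactive.
No activator is available at the *purF* promoter, so *purF* is not transcribed.
So PurF is not produced.
cAMP is present, so GorD is active.
Itaconate is present, so ZorW is active.
With repressor GorD bound, *holQ* is not transcribed.
So HolQ is not produced.
Homoserine is present, so RudM is active.
With repressor RudM bound, *fenD* is not transcribed.
→ *fenD* is OFF in B.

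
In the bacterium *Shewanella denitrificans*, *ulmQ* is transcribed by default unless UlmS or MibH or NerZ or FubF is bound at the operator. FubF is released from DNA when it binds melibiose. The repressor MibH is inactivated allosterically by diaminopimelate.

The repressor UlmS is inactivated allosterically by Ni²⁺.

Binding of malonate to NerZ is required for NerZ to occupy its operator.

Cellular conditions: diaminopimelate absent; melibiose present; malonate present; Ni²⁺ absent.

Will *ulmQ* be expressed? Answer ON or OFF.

OFF

Ni²⁺ is absent, so UlmS is active.
Diaminopimelate is absent, so MibH is active.
Malonate is present, so NerZ is active.
Melibiose is present, so FubF is inactive.
With repressor UlmS bound, *ulmQ* is not transcribed.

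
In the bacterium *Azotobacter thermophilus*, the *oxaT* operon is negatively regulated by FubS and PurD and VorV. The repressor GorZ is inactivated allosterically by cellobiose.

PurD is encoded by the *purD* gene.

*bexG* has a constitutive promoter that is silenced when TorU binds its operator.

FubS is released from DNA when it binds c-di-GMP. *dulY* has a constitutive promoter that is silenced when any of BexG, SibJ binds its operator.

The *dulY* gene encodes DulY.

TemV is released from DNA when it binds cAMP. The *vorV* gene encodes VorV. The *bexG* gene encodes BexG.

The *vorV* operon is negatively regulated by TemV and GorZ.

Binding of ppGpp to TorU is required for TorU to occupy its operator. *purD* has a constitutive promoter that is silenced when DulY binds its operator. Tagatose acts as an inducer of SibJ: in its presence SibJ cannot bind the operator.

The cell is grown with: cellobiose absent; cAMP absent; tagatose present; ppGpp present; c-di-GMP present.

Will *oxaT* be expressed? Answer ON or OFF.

ON

c-di-GMP is present, so FubS is inactive.
ppGpp is present, so TorU is active.
With repressor TorU bound, *bexG* is not transcribed.
So BexG is not produced.
Tagatose is present, so SibJ is inactive.
With no repressor bound, *dulY* is transcribed.
So DulY is produced and active.
With repressor DulY bound, *purD* is not transcribed.
So PurD is not produced.
cAMP is absent, so TemV is active.
Cellobiose is absent, so GorZ is active.
With repressor TemV bound, *vorV* is not transcribed.
So VorV is not produced.
With no repressor bound, *oxaT* is transcribed.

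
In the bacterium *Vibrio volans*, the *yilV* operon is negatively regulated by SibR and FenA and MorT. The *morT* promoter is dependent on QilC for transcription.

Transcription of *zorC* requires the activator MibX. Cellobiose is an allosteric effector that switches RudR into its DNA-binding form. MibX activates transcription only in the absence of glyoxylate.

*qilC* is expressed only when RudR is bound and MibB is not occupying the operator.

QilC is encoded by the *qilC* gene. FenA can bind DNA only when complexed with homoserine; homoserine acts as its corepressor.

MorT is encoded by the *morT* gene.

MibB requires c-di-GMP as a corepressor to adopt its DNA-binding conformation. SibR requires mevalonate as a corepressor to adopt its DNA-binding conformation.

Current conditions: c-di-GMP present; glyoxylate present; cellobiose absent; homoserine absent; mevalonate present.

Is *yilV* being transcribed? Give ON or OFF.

Mevalonate is present, so SibR is active.
Homoserine is absent, so FenA is inactive.
c-di-GMP is present, so MibB is active.
Cellobiose is absent, so RudR is inactive.
With repressor MibB bound, *qilC* is not transcribed.
So QilC is not produced.
Required activator QilC is absent, so *morT* is not transcribed.
So MorT is not produced.
With repressor SibR bound, *yilV* is not transcribed.

OFF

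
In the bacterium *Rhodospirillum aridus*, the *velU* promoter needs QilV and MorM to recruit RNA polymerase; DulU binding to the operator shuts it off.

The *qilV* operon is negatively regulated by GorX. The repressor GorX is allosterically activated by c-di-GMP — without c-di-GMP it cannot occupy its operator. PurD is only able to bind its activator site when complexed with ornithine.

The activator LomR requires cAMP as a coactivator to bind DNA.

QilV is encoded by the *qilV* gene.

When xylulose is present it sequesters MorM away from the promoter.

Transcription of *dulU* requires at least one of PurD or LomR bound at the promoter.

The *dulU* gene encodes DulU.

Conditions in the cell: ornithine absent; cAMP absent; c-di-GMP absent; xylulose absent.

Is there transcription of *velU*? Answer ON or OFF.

ON

c-di-GMP is absent, so GorX is inactive.
With no repressor bound, *qilV* is transcribed.
So QilV is produced and active.
Ornithine is absent, so PurD is inactive.
cAMP is absent, so LomR is inactive.
No activator is available at the *dulU* promoter, so *dulU* is not transcribed.
So DulU is not produced.
Xylulose is absent, so MorM is active.
No repressor is bound and QilV and MorM are active, so *velU* is transcribed.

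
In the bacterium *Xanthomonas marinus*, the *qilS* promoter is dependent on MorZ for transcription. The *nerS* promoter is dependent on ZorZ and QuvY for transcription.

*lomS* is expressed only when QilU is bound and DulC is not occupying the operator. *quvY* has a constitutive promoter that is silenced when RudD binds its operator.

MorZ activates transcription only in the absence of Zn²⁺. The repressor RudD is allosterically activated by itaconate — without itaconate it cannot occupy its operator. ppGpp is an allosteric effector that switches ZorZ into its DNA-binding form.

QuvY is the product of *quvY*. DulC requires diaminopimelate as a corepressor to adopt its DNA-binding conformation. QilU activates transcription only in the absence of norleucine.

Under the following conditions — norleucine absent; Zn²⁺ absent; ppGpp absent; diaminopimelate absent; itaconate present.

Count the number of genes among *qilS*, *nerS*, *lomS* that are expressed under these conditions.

2

Zn²⁺ is absent, so MorZ is active.
No repressor is bound and MorZ is active, so *qilS* is transcribed.
→ *qilS* is ON.
ppGpp is absent, so ZorZ is inactive.
Itaconate is present, so RudD is active.
With repressor RudD bound, *quvY* is not transcribed.
So QuvY is not produced.
Required activator ZorZ is absent, so *nerS* is not transcribed.
→ *nerS* is OFF.
Diaminopimelate is absent, so DulC is inactive.
Norleucine is absent, so QilU is active.
No repressor is bound and QilU is active, so *lomS* is transcribed.
→ *lomS* is ON.
2 of the 3 genes are transcribed.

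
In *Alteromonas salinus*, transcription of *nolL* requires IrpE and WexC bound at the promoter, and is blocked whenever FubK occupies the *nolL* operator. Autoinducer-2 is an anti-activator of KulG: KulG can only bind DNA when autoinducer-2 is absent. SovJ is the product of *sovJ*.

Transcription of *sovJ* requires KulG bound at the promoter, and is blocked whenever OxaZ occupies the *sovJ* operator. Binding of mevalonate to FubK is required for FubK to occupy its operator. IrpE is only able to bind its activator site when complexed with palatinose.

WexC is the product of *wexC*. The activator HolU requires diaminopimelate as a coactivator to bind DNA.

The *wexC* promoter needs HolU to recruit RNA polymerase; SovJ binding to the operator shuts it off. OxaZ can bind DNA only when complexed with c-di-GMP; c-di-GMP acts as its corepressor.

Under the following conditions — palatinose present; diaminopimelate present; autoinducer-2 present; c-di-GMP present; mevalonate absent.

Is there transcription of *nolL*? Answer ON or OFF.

Palatinose is present, so IrpE is active.
c-di-GMP is present, so OxaZ is active.
Autoinducer-2 is present, so KulG is inactive.
With repressor OxaZ bound, *sovJ* is not transcribed.
So SovJ is not produced.
Diaminopimelate is present, so HolU is active.
No repressor is bound and HolU is active, so *wexC* is transcribed.
So WexC is produced and active.
Mevalonate is absent, so FubK is inactive.
No repressor is bound and IrpE and WexC are active, so *nolL* is transcribed.

ON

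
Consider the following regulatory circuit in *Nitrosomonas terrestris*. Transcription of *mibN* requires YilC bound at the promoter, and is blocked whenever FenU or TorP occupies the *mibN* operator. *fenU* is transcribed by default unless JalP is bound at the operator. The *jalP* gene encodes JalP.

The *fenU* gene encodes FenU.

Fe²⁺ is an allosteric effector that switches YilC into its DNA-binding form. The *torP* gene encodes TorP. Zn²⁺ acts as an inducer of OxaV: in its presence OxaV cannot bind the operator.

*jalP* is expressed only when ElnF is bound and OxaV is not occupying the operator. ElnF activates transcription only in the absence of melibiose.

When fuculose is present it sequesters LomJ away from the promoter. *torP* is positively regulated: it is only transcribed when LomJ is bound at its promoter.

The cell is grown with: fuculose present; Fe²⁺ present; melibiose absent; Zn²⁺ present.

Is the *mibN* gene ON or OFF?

ON

Fe²⁺ is present, so YilC is active.
Zn²⁺ is present, so OxaV is inactive.
Melibiose is absent, so ElnF is active.
No repressor is bound and ElnF is active, so *jalP* is transcribed.
So JalP is produced and active.
With repressor JalP bound, *fenU* is not transcribed.
So FenU is not produced.
Fuculose is present, so LomJ is inactive.
Required activator LomJ is absent, so *torP* is not transcribed.
So TorP is not produced.
No repressor is bound and YilC is active, so *mibN* is transcribed.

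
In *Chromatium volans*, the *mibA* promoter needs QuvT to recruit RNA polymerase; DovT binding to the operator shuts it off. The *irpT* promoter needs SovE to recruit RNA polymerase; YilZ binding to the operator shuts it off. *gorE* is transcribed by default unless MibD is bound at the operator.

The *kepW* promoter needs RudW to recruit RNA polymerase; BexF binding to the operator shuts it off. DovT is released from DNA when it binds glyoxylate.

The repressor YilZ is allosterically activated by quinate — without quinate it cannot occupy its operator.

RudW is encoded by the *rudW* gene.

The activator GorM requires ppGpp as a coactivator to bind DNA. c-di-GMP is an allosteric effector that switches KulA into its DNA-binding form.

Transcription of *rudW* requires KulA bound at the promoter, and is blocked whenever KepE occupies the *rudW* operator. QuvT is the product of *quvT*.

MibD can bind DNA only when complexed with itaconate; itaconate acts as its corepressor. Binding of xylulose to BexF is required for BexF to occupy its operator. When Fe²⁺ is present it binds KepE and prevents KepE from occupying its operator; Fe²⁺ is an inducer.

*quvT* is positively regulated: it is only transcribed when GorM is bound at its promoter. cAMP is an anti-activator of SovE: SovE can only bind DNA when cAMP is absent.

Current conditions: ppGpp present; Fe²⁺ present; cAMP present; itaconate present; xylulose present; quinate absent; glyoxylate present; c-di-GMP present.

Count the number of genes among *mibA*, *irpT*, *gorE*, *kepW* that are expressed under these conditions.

ppGpp is present, so GorM is active.
No repressor is bound and GorM is active, so *quvT* is transcribed.
So QuvT is produced and active.
Glyoxylate is present, so DovT is inactive.
No repressor is bound and QuvT is active, so *mibA* is transcribed.
→ *mibA* is ON.
Quinate is absent, so YilZ is inactive.
cAMP is present, so SovE is inactive.
Required activator SovE is absent, so *irpT* is not transcribed.
→ *irpT* is OFF.
Itaconate is present, so MibD is active.
With repressor MibD bound, *gorE* is not transcribed.
→ *gorE* is OFF.
c-di-GMP is present, so KulA is active.
Fe²⁺ is present, so KepE is inactive.
No repressor is bound and KulA is active, so *rudW* is transcribed.
So RudW is produced and active.
Xylulose is present, so BexF is active.
With repressor BexF bound, *kepW* is not transcribed.
→ *kepW* is OFF.
1 of the 4 genes is transcribed.

1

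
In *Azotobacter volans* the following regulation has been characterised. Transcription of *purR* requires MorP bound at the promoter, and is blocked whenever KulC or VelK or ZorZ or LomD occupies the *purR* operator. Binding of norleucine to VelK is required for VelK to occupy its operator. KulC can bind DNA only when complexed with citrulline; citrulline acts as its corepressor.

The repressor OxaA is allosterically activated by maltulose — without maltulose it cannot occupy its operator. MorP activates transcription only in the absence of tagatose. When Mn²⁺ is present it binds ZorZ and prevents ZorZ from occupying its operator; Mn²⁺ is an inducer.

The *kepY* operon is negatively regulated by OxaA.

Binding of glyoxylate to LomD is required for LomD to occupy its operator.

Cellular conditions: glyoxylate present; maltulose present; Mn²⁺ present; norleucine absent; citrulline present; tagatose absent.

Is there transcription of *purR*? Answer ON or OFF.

OFF

Citrulline is present, so KulC is active.
Tagatose is absent, so MorP is active.
Norleucine is absent, so VelK is inactive.
Mn²⁺ is present, so ZorZ is inactive.
Glyoxylate is present, so LomD is active.
With repressor KulC bound, *purR* is not transcribed.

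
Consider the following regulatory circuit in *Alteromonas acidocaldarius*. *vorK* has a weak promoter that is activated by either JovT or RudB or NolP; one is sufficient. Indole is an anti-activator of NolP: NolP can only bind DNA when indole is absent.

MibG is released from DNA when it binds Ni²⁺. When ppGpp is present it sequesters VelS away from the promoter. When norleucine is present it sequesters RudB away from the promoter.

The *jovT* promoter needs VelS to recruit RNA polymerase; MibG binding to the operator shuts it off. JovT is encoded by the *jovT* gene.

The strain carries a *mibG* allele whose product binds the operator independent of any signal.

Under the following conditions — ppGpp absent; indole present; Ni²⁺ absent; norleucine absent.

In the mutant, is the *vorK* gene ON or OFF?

ON

ppGpp is absent, so VelS is active.
MibG is constitutively active in this strain.
With repressor MibG bound, *jovT* is not transcribed.
So JovT is not produced.
Norleucine is absent, so RudB is active.
Indole is present, so NolP is inactive.
Activator RudB is present, so *vorK* is transcribed.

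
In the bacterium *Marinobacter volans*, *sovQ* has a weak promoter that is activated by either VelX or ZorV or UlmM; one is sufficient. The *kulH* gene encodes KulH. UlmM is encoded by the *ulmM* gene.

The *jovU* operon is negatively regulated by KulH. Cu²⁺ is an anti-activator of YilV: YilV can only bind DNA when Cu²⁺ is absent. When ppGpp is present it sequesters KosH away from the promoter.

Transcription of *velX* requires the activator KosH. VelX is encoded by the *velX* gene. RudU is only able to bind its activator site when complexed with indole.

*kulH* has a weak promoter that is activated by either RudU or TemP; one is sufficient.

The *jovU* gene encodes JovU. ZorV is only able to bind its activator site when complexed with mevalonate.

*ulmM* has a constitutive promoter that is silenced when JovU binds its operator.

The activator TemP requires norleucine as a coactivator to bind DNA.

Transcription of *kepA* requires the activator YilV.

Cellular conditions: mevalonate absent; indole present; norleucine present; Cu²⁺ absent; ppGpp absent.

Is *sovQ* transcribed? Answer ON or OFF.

ON

ppGpp is absent, so KosH is active.
No repressor is bound and KosH is active, so *velX* is transcribed.
So VelX is produced and active.
Mevalonate is absent, so ZorV is inactive.
Indole is present, so RudU is active.
Norleucine is present, so TemP is active.
Activator RudU is present, so *kulH* is transcribed.
So KulH is produced and active.
With repressor KulH bound, *jovU* is not transcribed.
So JovU is not produced.
With no repressor bound, *ulmM* is transcribed.
So UlmM is produced and active.
Activator VelX is present, so *sovQ* is transcribed.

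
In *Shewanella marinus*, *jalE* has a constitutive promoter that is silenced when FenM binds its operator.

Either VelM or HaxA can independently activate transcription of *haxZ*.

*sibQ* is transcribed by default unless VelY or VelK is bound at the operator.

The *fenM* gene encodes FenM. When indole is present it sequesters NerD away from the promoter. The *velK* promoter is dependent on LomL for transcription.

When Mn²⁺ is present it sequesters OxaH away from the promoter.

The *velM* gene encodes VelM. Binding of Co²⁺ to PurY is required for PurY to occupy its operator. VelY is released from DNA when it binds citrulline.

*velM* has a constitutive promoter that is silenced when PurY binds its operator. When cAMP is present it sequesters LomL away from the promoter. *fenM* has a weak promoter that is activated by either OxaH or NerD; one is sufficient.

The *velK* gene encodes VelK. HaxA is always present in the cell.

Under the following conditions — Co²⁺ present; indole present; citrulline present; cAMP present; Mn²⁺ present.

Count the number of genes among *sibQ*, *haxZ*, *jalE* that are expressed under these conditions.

Citrulline is present, so VelY is inactive.
cAMP is present, so LomL is inactive.
Required activator LomL is absent, so *velK* is not transcribed.
So VelK is not produced.
With no repressor bound, *sibQ* is transcribed.
→ *sibQ* is ON.
Co²⁺ is present, so PurY is active.
With repressor PurY bound, *velM* is not transcribed.
So VelM is not produced.
HaxA is produced constitutively and is active.
Activator HaxA is present, so *haxZ* is transcribed.
→ *haxZ* is ON.
Mn²⁺ is present, so OxaH is inactive.
Indole is present, so NerD is inactive.
No activator is available at the *fenM* promoter, so *fenM* is not transcribed.
So FenM is not produced.
With no repressor bound, *jalE* is transcribed.
→ *jalE* is ON.
3 of the 3 genes are transcribed.

3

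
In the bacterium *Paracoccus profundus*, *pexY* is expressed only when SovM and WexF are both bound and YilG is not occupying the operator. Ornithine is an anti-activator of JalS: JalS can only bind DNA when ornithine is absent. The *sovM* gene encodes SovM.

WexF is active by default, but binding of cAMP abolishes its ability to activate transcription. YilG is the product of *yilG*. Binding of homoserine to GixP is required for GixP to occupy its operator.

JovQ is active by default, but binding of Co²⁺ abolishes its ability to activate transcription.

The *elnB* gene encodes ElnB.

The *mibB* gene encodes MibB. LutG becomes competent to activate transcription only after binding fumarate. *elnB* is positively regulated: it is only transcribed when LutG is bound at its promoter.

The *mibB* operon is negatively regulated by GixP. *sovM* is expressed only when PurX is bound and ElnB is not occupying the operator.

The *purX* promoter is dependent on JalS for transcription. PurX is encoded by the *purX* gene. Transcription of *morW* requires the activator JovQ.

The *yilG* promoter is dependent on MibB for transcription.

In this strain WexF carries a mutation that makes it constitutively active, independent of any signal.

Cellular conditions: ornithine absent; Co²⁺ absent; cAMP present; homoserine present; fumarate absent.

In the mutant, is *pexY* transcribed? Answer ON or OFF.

ON

Ornithine is absent, so JalS is active.
No repressor is bound and JalS is active, so *purX* is transcribed.
So PurX is produced and active.
Fumarate is absent, so LutG is inactive.
Required activator LutG is absent, so *elnB* is not transcribed.
So ElnB is not produced.
No repressor is bound and PurX is active, so *sovM* is transcribed.
So SovM is produced and active.
WexF is constitutively active in this strain.
Homoserine is present, so GixP is active.
With repressor GixP bound, *mibB* is not transcribed.
So MibB is not produced.
Required activator MibB is absent, so *yilG* is not transcribed.
So YilG is not produced.
No repressor is bound and SovM and WexF are active, so *pexY* is transcribed.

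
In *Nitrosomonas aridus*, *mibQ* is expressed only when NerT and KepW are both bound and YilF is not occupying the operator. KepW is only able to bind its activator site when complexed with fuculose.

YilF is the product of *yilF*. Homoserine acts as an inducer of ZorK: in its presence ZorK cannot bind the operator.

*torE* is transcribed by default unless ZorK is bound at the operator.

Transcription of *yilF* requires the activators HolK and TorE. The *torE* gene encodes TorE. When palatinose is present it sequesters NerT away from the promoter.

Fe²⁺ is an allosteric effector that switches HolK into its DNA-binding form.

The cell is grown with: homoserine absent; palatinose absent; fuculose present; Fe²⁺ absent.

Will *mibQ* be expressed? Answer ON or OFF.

Palatinose is absent, so NerT is active.
Fe²⁺ is absent, so HolK is inactive.
Homoserine is absent, so ZorK is active.
With repressor ZorK bound, *torE* is not transcribed.
So TorE is not produced.
Required activator HolK is absent, so *yilF* is not transcribed.
So YilF is not produced.
Fuculose is present, so KepW is active.
No repressor is bound and NerT and KepW are active, so *mibQ* is transcribed.

ON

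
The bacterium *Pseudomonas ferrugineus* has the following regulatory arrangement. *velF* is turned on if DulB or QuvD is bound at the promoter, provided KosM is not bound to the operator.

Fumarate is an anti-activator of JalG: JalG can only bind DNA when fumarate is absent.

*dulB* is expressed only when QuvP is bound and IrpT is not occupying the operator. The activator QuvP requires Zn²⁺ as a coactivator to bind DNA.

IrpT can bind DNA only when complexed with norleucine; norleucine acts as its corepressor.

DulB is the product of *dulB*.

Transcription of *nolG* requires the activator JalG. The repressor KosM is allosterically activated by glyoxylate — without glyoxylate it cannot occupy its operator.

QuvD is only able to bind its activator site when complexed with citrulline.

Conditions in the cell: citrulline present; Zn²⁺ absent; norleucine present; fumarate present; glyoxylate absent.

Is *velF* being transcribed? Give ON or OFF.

ON

Zn²⁺ is absent, so QuvP is inactive.
Norleucine is present, so IrpT is active.
With repressor IrpT bound, *dulB* is not transcribed.
So DulB is not produced.
Citrulline is present, so QuvD is active.
Glyoxylate is absent, so KosM is inactive.
Activator QuvD is present, so *velF* is transcribed.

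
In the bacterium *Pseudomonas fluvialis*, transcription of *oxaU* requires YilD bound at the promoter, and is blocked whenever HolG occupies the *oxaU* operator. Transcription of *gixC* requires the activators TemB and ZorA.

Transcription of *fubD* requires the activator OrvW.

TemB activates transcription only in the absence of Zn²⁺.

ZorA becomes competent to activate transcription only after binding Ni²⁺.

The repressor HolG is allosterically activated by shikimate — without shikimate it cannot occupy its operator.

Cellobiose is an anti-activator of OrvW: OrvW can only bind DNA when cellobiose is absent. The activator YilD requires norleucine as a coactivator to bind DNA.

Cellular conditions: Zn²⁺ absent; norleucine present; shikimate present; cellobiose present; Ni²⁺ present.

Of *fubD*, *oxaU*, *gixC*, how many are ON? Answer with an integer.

Cellobiose is present, so OrvW is inactive.
Required activator OrvW is absent, so *fubD* is not transcribed.
→ *fubD* is OFF.
Norleucine is present, so YilD is active.
Shikimate is present, so HolG is active.
With repressor HolG bound, *oxaU* is not transcribed.
→ *oxaU* is OFF.
Zn²⁺ is absent, so TemB is active.
Ni²⁺ is present, so ZorA is active.
No repressor is bound and TemB and ZorA are active, so *gixC* is transcribed.
→ *gixC* is ON.
1 of the 3 genes is transcribed.

1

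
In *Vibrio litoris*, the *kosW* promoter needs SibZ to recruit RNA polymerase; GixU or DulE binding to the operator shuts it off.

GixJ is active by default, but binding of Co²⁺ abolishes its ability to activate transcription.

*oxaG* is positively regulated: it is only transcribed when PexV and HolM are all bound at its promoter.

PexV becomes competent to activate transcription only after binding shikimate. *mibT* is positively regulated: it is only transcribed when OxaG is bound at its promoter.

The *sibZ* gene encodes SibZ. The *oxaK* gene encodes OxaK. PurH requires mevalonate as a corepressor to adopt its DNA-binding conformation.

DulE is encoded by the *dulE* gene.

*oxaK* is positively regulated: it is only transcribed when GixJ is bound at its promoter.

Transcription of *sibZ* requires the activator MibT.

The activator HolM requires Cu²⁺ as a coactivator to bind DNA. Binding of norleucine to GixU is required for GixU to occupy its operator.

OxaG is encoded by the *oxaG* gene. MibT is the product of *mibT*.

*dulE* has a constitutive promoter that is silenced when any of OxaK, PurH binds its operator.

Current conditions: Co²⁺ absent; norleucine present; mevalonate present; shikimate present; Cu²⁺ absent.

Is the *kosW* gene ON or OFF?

Norleucine is present, so GixU is active.
Shikimate is present, so PexV is active.
Cu²⁺ is absent, so HolM is inactive.
Required activator HolM is absent, so *oxaG* is not transcribed.
So OxaG is not produced.
Required activator OxaG is absent, so *mibT* is not transcribed.
So MibT is not produced.
Required activator MibT is absent, so *sibZ* is not transcribed.
So SibZ is not produced.
Co²⁺ is absent, so GixJ is active.
No repressor is bound and GixJ is active, so *oxaK* is transcribed.
So OxaK is produced and active.
Mevalonate is present, so PurH is active.
With repressor OxaK bound, *dulE* is not transcribed.
So DulE is not produced.
With repressor GixU bound, *kosW* is not transcribed.

OFF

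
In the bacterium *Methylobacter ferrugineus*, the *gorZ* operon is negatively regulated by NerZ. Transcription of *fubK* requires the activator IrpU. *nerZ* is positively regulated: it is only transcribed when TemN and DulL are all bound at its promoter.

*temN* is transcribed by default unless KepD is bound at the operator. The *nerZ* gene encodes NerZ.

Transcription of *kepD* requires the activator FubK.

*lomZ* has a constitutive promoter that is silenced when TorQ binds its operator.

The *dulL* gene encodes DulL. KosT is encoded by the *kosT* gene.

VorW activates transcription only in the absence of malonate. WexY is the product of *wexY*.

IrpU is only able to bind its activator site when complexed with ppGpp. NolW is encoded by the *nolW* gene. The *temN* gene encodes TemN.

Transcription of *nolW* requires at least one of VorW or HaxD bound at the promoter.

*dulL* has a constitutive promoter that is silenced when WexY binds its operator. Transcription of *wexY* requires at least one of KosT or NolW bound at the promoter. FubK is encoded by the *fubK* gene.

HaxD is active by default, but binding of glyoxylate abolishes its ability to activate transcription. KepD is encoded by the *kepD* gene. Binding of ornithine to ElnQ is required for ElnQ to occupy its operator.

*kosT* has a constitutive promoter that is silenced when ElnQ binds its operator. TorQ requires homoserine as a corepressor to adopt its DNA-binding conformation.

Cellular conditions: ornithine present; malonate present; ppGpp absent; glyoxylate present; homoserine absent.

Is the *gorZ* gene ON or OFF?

ppGpp is absent, so IrpU is inactive.
Required activator IrpU is absent, so *fubK* is not transcribed.
So FubK is not produced.
Required activator FubK is absent, so *kepD* is not transcribed.
So KepD is not produced.
With no repressor bound, *temN* is transcribed.
So TemN is produced and active.
Ornithine is present, so ElnQ is active.
With repressor ElnQ bound, *kosT* is not transcribed.
So KosT is not produced.
Malonate is present, so VorW is inactive.
Glyoxylate is present, so HaxD is inactive.
No activator is available at the *nolW* promoter, so *nolW* is not transcribed.
So NolW is not produced.
No activator is available at the *wexY* promoter, so *wexY* is not transcribed.
So WexY is not produced.
With no repressor bound, *dulL* is transcribed.
So DulL is produced and active.
No repressor is bound and TemN and DulL are active, so *nerZ* is transcribed.
So NerZ is produced and active.
With repressor NerZ bound, *gorZ* is not transcribed.

OFF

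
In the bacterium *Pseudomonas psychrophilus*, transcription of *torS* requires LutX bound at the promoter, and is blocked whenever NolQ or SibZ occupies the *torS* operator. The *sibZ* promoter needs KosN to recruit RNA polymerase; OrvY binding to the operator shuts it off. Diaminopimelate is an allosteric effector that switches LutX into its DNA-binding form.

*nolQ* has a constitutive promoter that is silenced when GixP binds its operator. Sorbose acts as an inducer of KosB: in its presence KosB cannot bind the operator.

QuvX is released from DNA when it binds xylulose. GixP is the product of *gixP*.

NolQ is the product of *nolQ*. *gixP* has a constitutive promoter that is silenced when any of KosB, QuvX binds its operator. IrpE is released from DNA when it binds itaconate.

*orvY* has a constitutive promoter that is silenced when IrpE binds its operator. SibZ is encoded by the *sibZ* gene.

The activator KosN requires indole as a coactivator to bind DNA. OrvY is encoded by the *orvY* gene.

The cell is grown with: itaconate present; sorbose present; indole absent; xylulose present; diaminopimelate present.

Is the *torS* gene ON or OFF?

Sorbose is present, so KosB is inactive.
Xylulose is present, so QuvX is inactive.
With no repressor bound, *gixP* is transcribed.
So GixP is produced and active.
With repressor GixP bound, *nolQ* is not transcribed.
So NolQ is not produced.
Itaconate is present, so IrpE is inactive.
With no repressor bound, *orvY* is transcribed.
So OrvY is produced and active.
Indole is absent, so KosN is inactive.
With repressor OrvY bound, *sibZ* is not transcribed.
So SibZ is not produced.
Diaminopimelate is present, so LutX is active.
No repressor is bound and LutX is active, so *torS* is transcribed.

ON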